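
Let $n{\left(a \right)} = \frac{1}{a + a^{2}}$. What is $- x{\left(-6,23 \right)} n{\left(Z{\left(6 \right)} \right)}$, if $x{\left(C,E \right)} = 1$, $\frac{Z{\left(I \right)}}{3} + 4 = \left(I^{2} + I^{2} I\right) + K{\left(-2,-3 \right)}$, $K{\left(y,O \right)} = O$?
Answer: $- \frac{1}{540960} \approx -1.8486 \cdot 10^{-6}$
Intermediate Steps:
$Z{\left(I \right)} = -21 + 3 I^{2} + 3 I^{3}$ ($Z{\left(I \right)} = -12 + 3 \left(\left(I^{2} + I^{2} I\right) - 3\right) = -12 + 3 \left(\left(I^{2} + I^{3}\right) - 3\right) = -12 + 3 \left(-3 + I^{2} + I^{3}\right) = -12 + \left(-9 + 3 I^{2} + 3 I^{3}\right) = -21 + 3 I^{2} + 3 I^{3}$)
$- x{\left(-6,23 \right)} n{\left(Z{\left(6 \right)} \right)} = - 1 \frac{1}{\left(-21 + 3 \cdot 6^{2} + 3 \cdot 6^{3}\right) \left(1 + \left(-21 + 3 \cdot 6^{2} + 3 \cdot 6^{3}\right)\right)} = - 1 \frac{1}{\left(-21 + 3 \cdot 36 + 3 \cdot 216\right) \left(1 + \left(-21 + 3 \cdot 36 + 3 \cdot 216\right)\right)} = - 1 \frac{1}{\left(-21 + 108 + 648\right) \left(1 + \left(-21 + 108 + 648\right)\right)} = - 1 \frac{1}{735 \left(1 + 735\right)} = - 1 \frac{1}{735 \cdot 736} = - 1 \cdot \frac{1}{735} \cdot \frac{1}{736} = - \frac{1}{540960}$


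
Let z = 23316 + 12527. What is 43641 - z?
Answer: 7798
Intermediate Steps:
z = 35843
43641 - z = 43641 - 1*35843 = 43641 - 35843 = 7798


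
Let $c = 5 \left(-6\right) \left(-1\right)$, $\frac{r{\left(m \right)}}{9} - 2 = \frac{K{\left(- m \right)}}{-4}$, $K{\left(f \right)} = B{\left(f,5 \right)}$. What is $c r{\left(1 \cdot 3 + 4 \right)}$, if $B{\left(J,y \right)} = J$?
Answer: $\frac{2025}{2} \approx 1012.5$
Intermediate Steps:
$K{\left(f \right)} = f$
$r{\left(m \right)} = 18 + \frac{9 m}{4}$ ($r{\left(m \right)} = 18 + 9 \frac{\left(-1\right) m}{-4} = 18 + 9 - m \left(- \frac{1}{4}\right) = 18 + 9 \frac{m}{4} = 18 + \frac{9 m}{4}$)
$c = 30$ ($c = \left(-30\right) \left(-1\right) = 30$)
$c r{\left(1 \cdot 3 + 4 \right)} = 30 \left(18 + \frac{9 \left(1 \cdot 3 + 4\right)}{4}\right) = 30 \left(18 + \frac{9 \left(3 + 4\right)}{4}\right) = 30 \left(18 + \frac{9}{4} \cdot 7\right) = 30 \left(18 + \frac{63}{4}\right) = 30 \cdot \frac{135}{4} = \frac{2025}{2}$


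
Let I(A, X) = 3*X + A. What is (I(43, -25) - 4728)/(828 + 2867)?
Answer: -952/739 ≈ -1.2882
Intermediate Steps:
I(A, X) = A + 3*X
(I(43, -25) - 4728)/(828 + 2867) = ((43 + 3*(-25)) - 4728)/(828 + 2867) = ((43 - 75) - 4728)/3695 = (-32 - 4728)*(1/3695) = -4760*1/3695 = -952/739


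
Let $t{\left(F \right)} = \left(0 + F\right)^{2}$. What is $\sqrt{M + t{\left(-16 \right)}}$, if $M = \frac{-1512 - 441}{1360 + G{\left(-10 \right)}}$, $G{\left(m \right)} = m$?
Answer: $\frac{\sqrt{229098}}{30} \approx 15.955$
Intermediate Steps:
$t{\left(F \right)} = F^{2}$
$M = - \frac{217}{150}$ ($M = \frac{-1512 - 441}{1360 - 10} = - \frac{1953}{1350} = \left(-1953\right) \frac{1}{1350} = - \frac{217}{150} \approx -1.4467$)
$\sqrt{M + t{\left(-16 \right)}} = \sqrt{- \frac{217}{150} + \left(-16\right)^{2}} = \sqrt{- \frac{217}{150} + 256} = \sqrt{\frac{38183}{150}} = \frac{\sqrt{229098}}{30}$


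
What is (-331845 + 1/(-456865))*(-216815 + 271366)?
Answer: -8270387969629226/456865 ≈ -1.8102e+10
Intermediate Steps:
(-331845 + 1/(-456865))*(-216815 + 271366) = (-331845 - 1/456865)*54551 = -151608365926/456865*54551 = -8270387969629226/456865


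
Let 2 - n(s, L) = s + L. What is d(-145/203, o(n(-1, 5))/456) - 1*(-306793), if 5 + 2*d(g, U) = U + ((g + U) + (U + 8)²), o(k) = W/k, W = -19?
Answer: 9896861095/32256 ≈ 3.0682e+5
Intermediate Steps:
n(s, L) = 2 - L - s (n(s, L) = 2 - (s + L) = 2 - (L + s) = 2 + (-L - s) = 2 - L - s)
o(k) = -19/k
d(g, U) = -5/2 + U + g/2 + (8 + U)²/2 (d(g, U) = -5/2 + (U + ((g + U) + (U + 8)²))/2 = -5/2 + (U + ((U + g) + (8 + U)²))/2 = -5/2 + (U + (U + g + (8 + U)²))/2 = -5/2 + (g + (8 + U)² + 2*U)/2 = -5/2 + (U + g/2 + (8 + U)²/2) = -5/2 + U + g/2 + (8 + U)²/2)
d(-145/203, o(n(-1, 5))/456) - 1*(-306793) = (59/2 + (-145/203)/2 + (-19/(2 - 1*5 - 1*(-1))/456)²/2 + 9*(-19/(2 - 1*5 - 1*(-1))/456)) - 1*(-306793) = (59/2 + (-145*1/203)/2 + (-19/(2 - 5 + 1)*(1/456))²/2 + 9*(-19/(2 - 5 + 1)*(1/456))) + 306793 = (59/2 + (½)*(-5/7) + (-19/(-2)*(1/456))²/2 + 9*(-19/(-2)*(1/456))) + 306793 = (59/2 - 5/14 + (-19*(-½)*(1/456))²/2 + 9*(-19*(-½)*(1/456))) + 306793 = (59/2 - 5/14 + ((19/2)*(1/456))²/2 + 9*((19/2)*(1/456))) + 306793 = (59/2 - 5/14 + (1/48)²/2 + 9*(1/48)) + 306793 = (59/2 - 5/14 + (½)*(1/2304) + 3/16) + 306793 = (59/2 - 5/14 + 1/4608 + 3/16) + 306793 = 946087/32256 + 306793 = 9896861095/32256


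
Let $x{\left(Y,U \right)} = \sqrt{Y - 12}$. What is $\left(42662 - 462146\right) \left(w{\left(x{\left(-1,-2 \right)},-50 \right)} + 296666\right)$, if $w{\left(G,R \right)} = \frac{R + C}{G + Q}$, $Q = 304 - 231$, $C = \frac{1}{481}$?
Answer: $\frac{32268 \left(- 142696346 \sqrt{13} + 10416809209 i\right)}{37 \left(\sqrt{13} - 73 i\right)} \approx -1.2445 \cdot 10^{11} - 14154.0 i$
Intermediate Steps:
$C = \frac{1}{481} \approx 0.002079$
$Q = 73$
$x{\left(Y,U \right)} = \sqrt{-12 + Y}$
$w{\left(G,R \right)} = \frac{\frac{1}{481} + R}{73 + G}$ ($w{\left(G,R \right)} = \frac{R + \frac{1}{481}}{G + 73} = \frac{\frac{1}{481} + R}{73 + G}$)
$\left(42662 - 462146\right) \left(w{\left(x{\left(-1,-2 \right)},-50 \right)} + 296666\right) = \left(42662 - 462146\right) \left(\frac{\frac{1}{481} - 50}{73 + \sqrt{-12 - 1}} + 296666\right) = - 419484 \left(\frac{1}{73 + \sqrt{-13}} \left(- \frac{24049}{481}\right) + 296666\right) = - 419484 \left(\frac{1}{73 + i \sqrt{13}} \left(- \frac{24049}{481}\right) + 296666\right) = - 419484 \left(- \frac{24049}{481 \left(73 + i \sqrt{13}\right)} + 296666\right) = - 419484 \left(296666 - \frac{24049}{481 \left(73 + i \sqrt{13}\right)}\right) = -124446640344 + \frac{776013132}{37 \left(73 + i \sqrt{13}\right)}$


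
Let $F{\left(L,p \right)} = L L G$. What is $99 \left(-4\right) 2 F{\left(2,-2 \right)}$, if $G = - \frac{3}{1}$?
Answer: $9504$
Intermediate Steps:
$G = -3$ ($G = \left(-3\right) 1 = -3$)
$F{\left(L,p \right)} = - 3 L^{2}$ ($F{\left(L,p \right)} = L L \left(-3\right) = L^{2} \left(-3\right) = - 3 L^{2}$)
$99 \left(-4\right) 2 F{\left(2,-2 \right)} = 99 \left(-4\right) 2 \left(- 3 \cdot 2^{2}\right) = 99 \left(- 8 \left(\left(-3\right) 4\right)\right) = 99 \left(\left(-8\right) \left(-12\right)\right) = 99 \cdot 96 = 9504$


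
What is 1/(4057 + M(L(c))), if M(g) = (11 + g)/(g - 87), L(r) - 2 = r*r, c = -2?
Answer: 81/328600 ≈ 0.00024650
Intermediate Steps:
L(r) = 2 + r² (L(r) = 2 + r*r = 2 + r²)
M(g) = (11 + g)/(-87 + g)
1/(4057 + M(L(c))) = 1/(4057 + (11 + (2 + (-2)²))/(-87 + (2 + (-2)²))) = 1/(4057 + (11 + (2 + 4))/(-87 + (2 + 4))) = 1/(4057 + (11 + 6)/(-87 + 6)) = 1/(4057 + 17/(-81)) = 1/(4057 - 1/81*17) = 1/(4057 - 17/81) = 1/(328600/81) = 81/328600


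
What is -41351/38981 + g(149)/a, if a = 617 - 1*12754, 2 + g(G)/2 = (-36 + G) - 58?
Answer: -9547341/8926649 ≈ -1.0695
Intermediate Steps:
g(G) = -192 + 2*G (g(G) = -4 + 2*((-36 + G) - 58) = -4 + 2*(-94 + G) = -4 + (-188 + 2*G) = -192 + 2*G)
a = -12137 (a = 617 - 12754 = -12137)
-41351/38981 + g(149)/a = -41351/38981 + (-192 + 2*149)/(-12137) = -41351*1/38981 + (-192 + 298)*(-1/12137) = -41351/38981 + 106*(-1/12137) = -41351/38981 - 2/229 = -9547341/8926649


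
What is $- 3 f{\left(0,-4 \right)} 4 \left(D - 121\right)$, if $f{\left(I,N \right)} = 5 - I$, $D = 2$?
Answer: $7140$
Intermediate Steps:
$- 3 f{\left(0,-4 \right)} 4 \left(D - 121\right) = - 3 \left(5 - 0\right) 4 \left(2 - 121\right) = - 3 \left(5 + 0\right) 4 \left(-119\right) = \left(-3\right) 5 \cdot 4 \left(-119\right) = \left(-15\right) 4 \left(-119\right) = \left(-60\right) \left(-119\right) = 7140$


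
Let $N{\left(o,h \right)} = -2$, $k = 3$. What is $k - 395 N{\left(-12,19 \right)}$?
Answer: $793$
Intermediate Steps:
$k - 395 N{\left(-12,19 \right)} = 3 - -790 = 3 + 790 = 793$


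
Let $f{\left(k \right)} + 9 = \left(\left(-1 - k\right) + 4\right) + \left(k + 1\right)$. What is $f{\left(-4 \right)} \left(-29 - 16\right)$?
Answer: $225$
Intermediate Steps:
$f{\left(k \right)} = -5$ ($f{\left(k \right)} = -9 + \left(\left(\left(-1 - k\right) + 4\right) + \left(k + 1\right)\right) = -9 + \left(\left(3 - k\right) + \left(1 + k\right)\right) = -9 + 4 = -5$)
$f{\left(-4 \right)} \left(-29 - 16\right) = - 5 \left(-29 - 16\right) = \left(-5\right) \left(-45\right) = 225$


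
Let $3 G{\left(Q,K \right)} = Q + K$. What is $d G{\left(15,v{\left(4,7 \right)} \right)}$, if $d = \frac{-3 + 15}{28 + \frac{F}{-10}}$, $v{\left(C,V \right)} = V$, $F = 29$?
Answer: $\frac{880}{251} \approx 3.506$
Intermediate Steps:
$G{\left(Q,K \right)} = \frac{K}{3} + \frac{Q}{3}$ ($G{\left(Q,K \right)} = \frac{Q + K}{3} = \frac{K + Q}{3} = \frac{K}{3} + \frac{Q}{3}$)
$d = \frac{120}{251}$ ($d = \frac{-3 + 15}{28 + \frac{29}{-10}} = \frac{12}{28 + 29 \left(- \frac{1}{10}\right)} = \frac{12}{28 - \frac{29}{10}} = \frac{12}{\frac{251}{10}} = 12 \cdot \frac{10}{251} = \frac{120}{251} \approx 0.47809$)
$d G{\left(15,v{\left(4,7 \right)} \right)} = \frac{120 \left(\frac{1}{3} \cdot 7 + \frac{1}{3} \cdot 15\right)}{251} = \frac{120 \left(\frac{7}{3} + 5\right)}{251} = \frac{120}{251} \cdot \frac{22}{3} = \frac{880}{251}$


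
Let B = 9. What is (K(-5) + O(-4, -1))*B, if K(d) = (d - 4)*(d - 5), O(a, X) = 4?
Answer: 846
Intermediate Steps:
K(d) = (-5 + d)*(-4 + d) (K(d) = (-4 + d)*(-5 + d) = (-5 + d)*(-4 + d))
(K(-5) + O(-4, -1))*B = ((20 + (-5)**2 - 9*(-5)) + 4)*9 = ((20 + 25 + 45) + 4)*9 = (90 + 4)*9 = 94*9 = 846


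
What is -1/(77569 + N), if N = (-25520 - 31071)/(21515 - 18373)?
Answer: -3142/243665207 ≈ -1.2895e-5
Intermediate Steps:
N = -56591/3142 ≈ -18.011
-1/(77569 + N) = -1/(77569 - 56591/3142) = -1/243665207/3142 = -1*3142/243665207 = -3142/243665207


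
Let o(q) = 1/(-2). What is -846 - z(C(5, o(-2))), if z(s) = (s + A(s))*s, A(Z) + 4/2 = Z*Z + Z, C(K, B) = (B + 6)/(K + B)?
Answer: -618461/729 ≈ -848.37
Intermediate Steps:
o(q) = -½
C(K, B) = (6 + B)/(B + K)
A(Z) = -2 + Z + Z² (A(Z) = -2 + (Z*Z + Z) = -2 + (Z² + Z) = -2 + (Z + Z²) = -2 + Z + Z²)
z(s) = s*(-2 + s² + 2*s) (z(s) = (s + (-2 + s + s²))*s = (-2 + s² + 2*s)*s = s*(-2 + s² + 2*s))
-846 - z(C(5, o(-2))) = -846 - (6 - ½)/(-½ + 5)*(-2 + ((6 - ½)/(-½ + 5))² + 2*((6 - ½)/(-½ + 5))) = -846 - (11/2)/(9/2)*(-2 + ((11/2)/(9/2))² + 2*((11/2)/(9/2))) = -846 - (2/9)*(11/2)*(-2 + ((2/9)*(11/2))² + 2*((2/9)*(11/2))) = -846 - 11*(-2 + (11/9)² + 2*(11/9))/9 = -846 - 11*(-2 + 121/81 + 22/9)/9 = -846 - 11*157/(9*81) = -846 - 1*1727/729 = -846 - 1727/729 = -618461/729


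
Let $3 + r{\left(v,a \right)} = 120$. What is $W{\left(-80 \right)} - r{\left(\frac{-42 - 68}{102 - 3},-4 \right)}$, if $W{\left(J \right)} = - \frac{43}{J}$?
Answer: $- \frac{9317}{80} \approx -116.46$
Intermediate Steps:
$r{\left(v,a \right)} = 117$ ($r{\left(v,a \right)} = -3 + 120 = 117$)
$W{\left(-80 \right)} - r{\left(\frac{-42 - 68}{102 - 3},-4 \right)} = - \frac{43}{-80} - 117 = \left(-43\right) \left(- \frac{1}{80}\right) - 117 = \frac{43}{80} - 117 = - \frac{9317}{80}$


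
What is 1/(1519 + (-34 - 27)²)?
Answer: 1/5240 ≈ 0.00019084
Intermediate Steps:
1/(1519 + (-34 - 27)²) = 1/(1519 + (-61)²) = 1/(1519 + 3721) = 1/5240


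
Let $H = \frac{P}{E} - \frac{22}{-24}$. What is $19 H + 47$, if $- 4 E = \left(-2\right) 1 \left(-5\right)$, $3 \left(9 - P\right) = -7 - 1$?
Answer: $- \frac{97}{4} \approx -24.25$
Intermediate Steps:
$P = \frac{35}{3}$ ($P = 9 - \frac{-7 - 1}{3} = 9 - - \frac{8}{3} = 9 + \frac{8}{3} = \frac{35}{3} \approx 11.667$)
$E = - \frac{5}{2}$ ($E = - \frac{\left(-2\right) 1 \left(-5\right)}{4} = - \frac{\left(-2\right) \left(-5\right)}{4} = \left(- \frac{1}{4}\right) 10 = - \frac{5}{2} \approx -2.5$)
$H = - \frac{15}{4}$ ($H = \frac{35}{3 \left(- \frac{5}{2}\right)} - \frac{22}{-24} = \frac{35}{3} \left(- \frac{2}{5}\right) - - \frac{11}{12} = - \frac{14}{3} + \frac{11}{12} = - \frac{15}{4} \approx -3.75$)
$19 H + 47 = 19 \left(- \frac{15}{4}\right) + 47 = - \frac{285}{4} + 47 = - \frac{97}{4}$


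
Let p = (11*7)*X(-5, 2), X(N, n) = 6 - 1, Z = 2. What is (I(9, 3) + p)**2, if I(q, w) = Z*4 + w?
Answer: 156816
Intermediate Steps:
X(N, n) = 5
p = 385 (p = (11*7)*5 = 77*5 = 385)
I(q, w) = 8 + w (I(q, w) = 2*4 + w = 8 + w)
(I(9, 3) + p)**2 = ((8 + 3) + 385)**2 = (11 + 385)**2 = 396**2 = 156816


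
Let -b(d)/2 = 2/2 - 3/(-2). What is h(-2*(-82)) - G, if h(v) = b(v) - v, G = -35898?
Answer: 35729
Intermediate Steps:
b(d) = -5 (b(d) = -2*(2/2 - 3/(-2)) = -2*(2*(½) - 3*(-½)) = -2*(1 + 3/2) = -2*5/2 = -5)
h(v) = -5 - v
h(-2*(-82)) - G = (-5 - (-2)*(-82)) - 1*(-35898) = (-5 - 1*164) + 35898 = (-5 - 164) + 35898 = -169 + 35898 = 35729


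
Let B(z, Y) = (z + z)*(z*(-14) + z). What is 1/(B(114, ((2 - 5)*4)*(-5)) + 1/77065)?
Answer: -77065/26039955239 ≈ -2.9595e-6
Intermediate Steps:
B(z, Y) = -26*z² (B(z, Y) = (2*z)*(-14*z + z) = (2*z)*(-13*z) = -26*z²)
1/(B(114, ((2 - 5)*4)*(-5)) + 1/77065) = 1/(-26*114² + 1/77065) = 1/(-26*12996 + 1/77065) = 1/(-337896 + 1/77065) = 1/(-26039955239/77065) = -77065/26039955239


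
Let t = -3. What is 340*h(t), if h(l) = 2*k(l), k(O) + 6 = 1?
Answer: -3400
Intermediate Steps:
k(O) = -5 (k(O) = -6 + 1 = -5)
h(l) = -10 (h(l) = 2*(-5) = -10)
340*h(t) = 340*(-10) = -3400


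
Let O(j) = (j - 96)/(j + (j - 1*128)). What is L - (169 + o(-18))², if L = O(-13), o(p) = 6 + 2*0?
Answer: -4716141/154 ≈ -30624.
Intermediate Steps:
O(j) = (-96 + j)/(-128 + 2*j) (O(j) = (-96 + j)/(j + (j - 128)) = (-96 + j)/(j + (-128 + j)) = (-96 + j)/(-128 + 2*j))
o(p) = 6 (o(p) = 6 + 0 = 6)
L = 109/154 (L = (-96 - 13)/(2*(-64 - 13)) = (½)*(-109)/(-77) = (½)*(-1/77)*(-109) = 109/154 ≈ 0.70779)
L - (169 + o(-18))² = 109/154 - (169 + 6)² = 109/154 - 1*175² = 109/154 - 1*30625 = 109/154 - 30625 = -4716141/154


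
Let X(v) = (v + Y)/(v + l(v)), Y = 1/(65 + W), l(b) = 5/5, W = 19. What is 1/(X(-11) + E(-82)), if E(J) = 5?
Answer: 840/5123 ≈ 0.16397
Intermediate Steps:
l(b) = 1 (l(b) = 5*(1/5) = 1)
Y = 1/84 (Y = 1/(65 + 19) = 1/84 ≈ 0.011905)
X(v) = (1/84 + v)/(1 + v) (X(v) = (v + 1/84)/(v + 1) = (1/84 + v)/(1 + v))
1/(X(-11) + E(-82)) = 1/((1/84 - 11)/(1 - 11) + 5) = 1/(-923/84/(-10) + 5) = 1/(-1/10*(-923/84) + 5) = 1/(923/840 + 5) = 1/(5123/840) = 840/5123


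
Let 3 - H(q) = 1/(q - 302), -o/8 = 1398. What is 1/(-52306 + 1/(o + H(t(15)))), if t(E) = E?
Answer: -3208946/167847129763 ≈ -1.9118e-5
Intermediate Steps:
o = -11184 (o = -8*1398 = -11184)
H(q) = 3 - 1/(-302 + q) (H(q) = 3 - 1/(q - 302) = 3 - 1/(-302 + q))
1/(-52306 + 1/(o + H(t(15)))) = 1/(-52306 + 1/(-11184 + (-907 + 3*15)/(-302 + 15))) = 1/(-52306 + 1/(-11184 + (-907 + 45)/(-287))) = 1/(-52306 + 1/(-11184 - 1/287*(-862))) = 1/(-52306 + 1/(-11184 + 862/287)) = 1/(-52306 + 1/(-3208946/287)) = 1/(-52306 - 287/3208946) = 1/(-167847129763/3208946) = -3208946/167847129763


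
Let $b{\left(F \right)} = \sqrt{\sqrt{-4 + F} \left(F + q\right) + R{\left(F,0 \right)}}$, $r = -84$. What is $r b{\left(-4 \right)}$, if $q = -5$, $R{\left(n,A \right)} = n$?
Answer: $- 84 \sqrt{-4 - 18 i \sqrt{2}} \approx -277.13 + 324.07 i$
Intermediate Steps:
$b{\left(F \right)} = \sqrt{F + \sqrt{-4 + F} \left(-5 + F\right)}$ ($b{\left(F \right)} = \sqrt{\sqrt{-4 + F} \left(F - 5\right) + F} = \sqrt{\sqrt{-4 + F} \left(-5 + F\right) + F} = \sqrt{F + \sqrt{-4 + F} \left(-5 + F\right)}$)
$r b{\left(-4 \right)} = - 84 \sqrt{-4 - 5 \sqrt{-4 - 4} - 4 \sqrt{-4 - 4}} = - 84 \sqrt{-4 - 5 \sqrt{-8} - 4 \sqrt{-8}} = - 84 \sqrt{-4 - 5 \cdot 2 i \sqrt{2} - 4 \cdot 2 i \sqrt{2}} = - 84 \sqrt{-4 - 10 i \sqrt{2} - 8 i \sqrt{2}} = - 84 \sqrt{-4 - 18 i \sqrt{2}}$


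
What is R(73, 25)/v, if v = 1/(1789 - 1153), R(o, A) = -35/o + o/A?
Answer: 2832744/1825 ≈ 1552.2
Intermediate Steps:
v = 1/636 ≈ 0.0015723
R(73, 25)/v = (-35/73 + 73/25)/(1/636) = (-35*1/73 + 73*(1/25))*636 = (-35/73 + 73/25)*636 = (4454/1825)*636 = 2832744/1825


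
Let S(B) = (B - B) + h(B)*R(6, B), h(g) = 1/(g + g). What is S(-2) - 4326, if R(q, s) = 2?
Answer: -8653/2 ≈ -4326.5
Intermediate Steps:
h(g) = 1/(2*g)
S(B) = 1/B (S(B) = (B - B) + (1/(2*B))*2 = 0 + 1/B = 1/B)
S(-2) - 4326 = 1/(-2) - 4326 = -½ - 4326 = -8653/2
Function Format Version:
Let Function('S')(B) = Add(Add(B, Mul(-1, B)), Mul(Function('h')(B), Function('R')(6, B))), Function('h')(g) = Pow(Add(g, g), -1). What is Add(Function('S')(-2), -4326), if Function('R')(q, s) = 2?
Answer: Rational(-8653, 2) ≈ -4326.5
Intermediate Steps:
Function('h')(g) = Mul(Rational(1, 2), Pow(g, -1)) (Function('h')(g) = Pow(Mul(2, g), -1) = Mul(Rational(1, 2), Pow(g, -1)))
Function('S')(B) = Pow(B, -1) (Function('S')(B) = Add(Add(B, Mul(-1, B)), Mul(Mul(Rational(1, 2), Pow(B, -1)), 2)) = Add(0, Pow(B, -1)) = Pow(B, -1))
Add(Function('S')(-2), -4326) = Add(Pow(-2, -1), -4326) = Add(Rational(-1, 2), -4326) = Rational(-8653, 2)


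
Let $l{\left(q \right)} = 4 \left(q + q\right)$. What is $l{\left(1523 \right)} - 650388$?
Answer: $-638204$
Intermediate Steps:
$l{\left(q \right)} = 8 q$ ($l{\left(q \right)} = 4 \cdot 2 q = 8 q$)
$l{\left(1523 \right)} - 650388 = 8 \cdot 1523 - 650388 = 12184 - 650388 = -638204$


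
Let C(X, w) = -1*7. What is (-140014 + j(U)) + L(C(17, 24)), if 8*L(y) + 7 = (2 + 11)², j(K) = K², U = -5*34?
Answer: -444375/4 ≈ -1.1109e+5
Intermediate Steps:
U = -170
C(X, w) = -7
L(y) = 81/4 (L(y) = -7/8 + (2 + 11)²/8 = -7/8 + (⅛)*13² = -7/8 + (⅛)*169 = -7/8 + 169/8 = 81/4)
(-140014 + j(U)) + L(C(17, 24)) = (-140014 + (-170)²) + 81/4 = (-140014 + 28900) + 81/4 = -111114 + 81/4 = -444375/4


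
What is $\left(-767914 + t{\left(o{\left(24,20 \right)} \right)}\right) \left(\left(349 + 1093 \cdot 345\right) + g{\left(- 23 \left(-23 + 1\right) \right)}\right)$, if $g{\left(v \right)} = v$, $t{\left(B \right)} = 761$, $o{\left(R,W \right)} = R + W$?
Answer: $-289937804820$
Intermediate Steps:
$\left(-767914 + t{\left(o{\left(24,20 \right)} \right)}\right) \left(\left(349 + 1093 \cdot 345\right) + g{\left(- 23 \left(-23 + 1\right) \right)}\right) = \left(-767914 + 761\right) \left(\left(349 + 1093 \cdot 345\right) - 23 \left(-23 + 1\right)\right) = - 767153 \left(\left(349 + 377085\right) - -506\right) = - 767153 \left(377434 + 506\right) = \left(-767153\right) 377940 = -289937804820$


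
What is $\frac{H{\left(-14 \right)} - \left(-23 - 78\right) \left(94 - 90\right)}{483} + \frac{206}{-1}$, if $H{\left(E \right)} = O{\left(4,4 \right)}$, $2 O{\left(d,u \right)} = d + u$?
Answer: $- \frac{33030}{161} \approx -205.16$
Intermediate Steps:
$O{\left(d,u \right)} = \frac{d}{2} + \frac{u}{2}$ ($O{\left(d,u \right)} = \frac{d + u}{2} = \frac{d}{2} + \frac{u}{2}$)
$H{\left(E \right)} = 4$ ($H{\left(E \right)} = \frac{1}{2} \cdot 4 + \frac{1}{2} \cdot 4 = 2 + 2 = 4$)
$\frac{H{\left(-14 \right)} - \left(-23 - 78\right) \left(94 - 90\right)}{483} + \frac{206}{-1} = \frac{4 - \left(-23 - 78\right) \left(94 - 90\right)}{483} + \frac{206}{-1} = \left(4 - \left(-101\right) 4\right) \frac{1}{483} + 206 \left(-1\right) = \left(4 - -404\right) \frac{1}{483} - 206 = \left(4 + 404\right) \frac{1}{483} - 206 = 408 \cdot \frac{1}{483} - 206 = \frac{136}{161} - 206 = - \frac{33030}{161}$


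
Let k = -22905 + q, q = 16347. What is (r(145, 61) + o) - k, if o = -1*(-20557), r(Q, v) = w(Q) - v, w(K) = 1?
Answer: 27055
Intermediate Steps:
r(Q, v) = 1 - v
k = -6558 (k = -22905 + 16347 = -6558)
o = 20557
(r(145, 61) + o) - k = ((1 - 1*61) + 20557) - 1*(-6558) = ((1 - 61) + 20557) + 6558 = (-60 + 20557) + 6558 = 20497 + 6558 = 27055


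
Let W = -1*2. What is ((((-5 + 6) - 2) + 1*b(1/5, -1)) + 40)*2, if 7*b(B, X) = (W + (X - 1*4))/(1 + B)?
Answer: 229/3 ≈ 76.333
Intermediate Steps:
W = -2
b(B, X) = (-6 + X)/(7*(1 + B)) (b(B, X) = ((-2 + (X - 1*4))/(1 + B))/7 = ((-2 + (X - 4))/(1 + B))/7 = ((-2 + (-4 + X))/(1 + B))/7 = ((-6 + X)/(1 + B))/7 = (-6 + X)/(7*(1 + B)))
((((-5 + 6) - 2) + 1*b(1/5, -1)) + 40)*2 = ((((-5 + 6) - 2) + 1*((-6 - 1)/(7*(1 + 1/5)))) + 40)*2 = (((1 - 2) + 1*((⅐)*(-7)/(1 + ⅕))) + 40)*2 = ((-1 + 1*((⅐)*(-7)/(6/5))) + 40)*2 = ((-1 + 1*((⅐)*(⅚)*(-7))) + 40)*2 = ((-1 + 1*(-⅚)) + 40)*2 = ((-1 - ⅚) + 40)*2 = (-11/6 + 40)*2 = (229/6)*2 = 229/3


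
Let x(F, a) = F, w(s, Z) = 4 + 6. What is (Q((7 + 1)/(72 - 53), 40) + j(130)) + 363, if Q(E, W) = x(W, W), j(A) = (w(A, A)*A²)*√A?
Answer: 403 + 169000*√130 ≈ 1.9273e+6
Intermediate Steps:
w(s, Z) = 10
j(A) = 10*A^(5/2) (j(A) = (10*A²)*√A = 10*A^(5/2))
Q(E, W) = W
(Q((7 + 1)/(72 - 53), 40) + j(130)) + 363 = (40 + 10*130^(5/2)) + 363 = (40 + 10*(16900*√130)) + 363 = (40 + 169000*√130) + 363 = 403 + 169000*√130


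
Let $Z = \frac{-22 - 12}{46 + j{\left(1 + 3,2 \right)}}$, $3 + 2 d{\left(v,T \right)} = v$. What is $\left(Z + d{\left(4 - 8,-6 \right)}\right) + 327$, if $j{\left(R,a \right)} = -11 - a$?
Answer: $\frac{21283}{66} \approx 322.47$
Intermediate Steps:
$d{\left(v,T \right)} = - \frac{3}{2} + \frac{v}{2}$
$Z = - \frac{34}{33}$ ($Z = \frac{-22 - 12}{46 - 13} = - \frac{34}{46 - 13} = - \frac{34}{33} \approx -1.0303$)
$\left(Z + d{\left(4 - 8,-6 \right)}\right) + 327 = \left(- \frac{34}{33} + \left(- \frac{3}{2} + \frac{4 - 8}{2}\right)\right) + 327 = \left(- \frac{34}{33} + \left(- \frac{3}{2} + \frac{1}{2} \left(-4\right)\right)\right) + 327 = \left(- \frac{34}{33} - \frac{7}{2}\right) + 327 = - \frac{299}{66} + 327 = \frac{21283}{66}$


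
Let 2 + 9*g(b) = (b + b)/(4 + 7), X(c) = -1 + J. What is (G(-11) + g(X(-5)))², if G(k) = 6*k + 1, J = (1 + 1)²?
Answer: 41615401/9801 ≈ 4246.0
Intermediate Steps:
J = 4 (J = 2² = 4)
X(c) = 3 (X(c) = -1 + 4 = 3)
G(k) = 1 + 6*k
g(b) = -2/9 + 2*b/99 (g(b) = -2/9 + ((b + b)/(4 + 7))/9 = -2/9 + ((2*b)/11)/9 = -2/9 + ((2*b)*(1/11))/9 = -2/9 + (2*b/11)/9 = -2/9 + 2*b/99)
(G(-11) + g(X(-5)))² = ((1 + 6*(-11)) + (-2/9 + (2/99)*3))² = ((1 - 66) + (-2/9 + 2/33))² = (-65 - 16/99)² = (-6451/99)² = 41615401/9801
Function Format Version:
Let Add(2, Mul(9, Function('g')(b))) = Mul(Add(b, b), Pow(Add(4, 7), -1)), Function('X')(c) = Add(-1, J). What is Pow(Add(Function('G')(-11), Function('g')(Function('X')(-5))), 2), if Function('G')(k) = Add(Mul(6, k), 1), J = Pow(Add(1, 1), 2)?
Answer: Rational(41615401, 9801) ≈ 4246.0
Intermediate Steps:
J = 4 (J = Pow(2, 2) = 4)
Function('X')(c) = 3 (Function('X')(c) = Add(-1, 4) = 3)
Function('G')(k) = Add(1, Mul(6, k))
Function('g')(b) = Add(Rational(-2, 9), Mul(Rational(2, 99), b)) (Function('g')(b) = Add(Rational(-2, 9), Mul(Rational(1, 9), Mul(Add(b, b), Pow(Add(4, 7), -1)))) = Add(Rational(-2, 9), Mul(Rational(1, 9), Mul(Mul(2, b), Pow(11, -1)))) = Add(Rational(-2, 9), Mul(Rational(1, 9), Mul(Mul(2, b), Rational(1, 11)))) = Add(Rational(-2, 9), Mul(Rational(1, 9), Mul(Rational(2, 11), b))) = Add(Rational(-2, 9), Mul(Rational(2, 99), b)))
Pow(Add(Function('G')(-11), Function('g')(Function('X')(-5))), 2) = Pow(Add(Add(1, Mul(6, -11)), Add(Rational(-2, 9), Mul(Rational(2, 99), 3))), 2) = Pow(Add(Add(1, -66), Add(Rational(-2, 9), Rational(2, 33))), 2) = Pow(Add(-65, Rational(-16, 99)), 2) = Pow(Rational(-6451, 99), 2) = Rational(41615401, 9801)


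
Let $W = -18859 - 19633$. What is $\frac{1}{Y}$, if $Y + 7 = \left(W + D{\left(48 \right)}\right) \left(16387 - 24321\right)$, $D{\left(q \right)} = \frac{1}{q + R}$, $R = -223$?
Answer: $\frac{175}{53444224109} \approx 3.2744 \cdot 10^{-9}$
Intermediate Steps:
$D{\left(q \right)} = \frac{1}{-223 + q}$ ($D{\left(q \right)} = \frac{1}{q - 223} = \frac{1}{-223 + q}$)
$W = -38492$
$Y = \frac{53444224109}{175}$ ($Y = -7 + \left(-38492 + \frac{1}{-223 + 48}\right) \left(16387 - 24321\right) = -7 + \left(-38492 + \frac{1}{-175}\right) \left(-7934\right) = -7 + \left(-38492 - \frac{1}{175}\right) \left(-7934\right) = -7 - - \frac{53444225334}{175} = -7 + \frac{53444225334}{175} = \frac{53444224109}{175} \approx 3.054 \cdot 10^{8}$)
$\frac{1}{Y} = \frac{1}{\frac{53444224109}{175}} = \frac{175}{53444224109}$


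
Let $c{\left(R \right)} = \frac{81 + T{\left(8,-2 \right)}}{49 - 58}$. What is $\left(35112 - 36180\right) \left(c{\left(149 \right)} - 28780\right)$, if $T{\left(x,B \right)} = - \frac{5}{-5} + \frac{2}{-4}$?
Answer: $\frac{92240134}{3} \approx 3.0747 \cdot 10^{7}$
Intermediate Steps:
$T{\left(x,B \right)} = \frac{1}{2}$ ($T{\left(x,B \right)} = \left(-5\right) \left(- \frac{1}{5}\right) + 2 \left(- \frac{1}{4}\right) = 1 - \frac{1}{2} = \frac{1}{2}$)
$c{\left(R \right)} = - \frac{163}{18}$ ($c{\left(R \right)} = \frac{81 + \frac{1}{2}}{49 - 58} = \frac{163}{2 \left(-9\right)} = \frac{163}{2} \left(- \frac{1}{9}\right) = - \frac{163}{18}$)
$\left(35112 - 36180\right) \left(c{\left(149 \right)} - 28780\right) = \left(35112 - 36180\right) \left(- \frac{163}{18} - 28780\right) = \left(-1068\right) \left(- \frac{518203}{18}\right) = \frac{92240134}{3}$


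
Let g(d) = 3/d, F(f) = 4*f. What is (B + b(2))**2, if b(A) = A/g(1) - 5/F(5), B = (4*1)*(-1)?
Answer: 1849/144 ≈ 12.840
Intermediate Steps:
B = -4 (B = 4*(-1) = -4)
b(A) = -1/4 + A/3 (b(A) = A/((3/1)) - 5/(4*5) = A/((3*1)) - 5/20 = A/3 - 5*1/20 = A*(1/3) - 1/4 = A/3 - 1/4 = -1/4 + A/3)
(B + b(2))**2 = (-4 + (-1/4 + (1/3)*2))**2 = (-4 + (-1/4 + 2/3))**2 = (-4 + 5/12)**2 = (-43/12)**2 = 1849/144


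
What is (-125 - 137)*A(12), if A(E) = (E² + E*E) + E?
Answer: -78600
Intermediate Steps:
A(E) = E + 2*E² (A(E) = (E² + E²) + E = 2*E² + E = E + 2*E²)
(-125 - 137)*A(12) = (-125 - 137)*(12*(1 + 2*12)) = -3144*(1 + 24) = -3144*25 = -262*300 = -78600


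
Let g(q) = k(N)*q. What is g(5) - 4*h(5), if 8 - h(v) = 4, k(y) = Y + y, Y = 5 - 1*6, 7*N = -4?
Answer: -167/7 ≈ -23.857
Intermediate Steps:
N = -4/7 (N = (⅐)*(-4) = -4/7 ≈ -0.57143)
Y = -1 (Y = 5 - 6 = -1)
k(y) = -1 + y
h(v) = 4 (h(v) = 8 - 1*4 = 8 - 4 = 4)
g(q) = -11*q/7 (g(q) = (-1 - 4/7)*q = -11*q/7)
g(5) - 4*h(5) = -11/7*5 - 4*4 = -55/7 - 16 = -167/7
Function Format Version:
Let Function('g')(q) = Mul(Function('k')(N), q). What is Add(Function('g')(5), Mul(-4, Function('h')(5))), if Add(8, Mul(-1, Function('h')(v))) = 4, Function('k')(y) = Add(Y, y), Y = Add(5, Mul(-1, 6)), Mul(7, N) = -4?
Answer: Rational(-167, 7) ≈ -23.857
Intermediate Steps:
N = Rational(-4, 7) (N = Mul(Rational(1, 7), -4) = Rational(-4, 7) ≈ -0.57143)
Y = -1 (Y = Add(5, -6) = -1)
Function('k')(y) = Add(-1, y)
Function('h')(v) = 4 (Function('h')(v) = Add(8, Mul(-1, 4)) = Add(8, -4) = 4)
Function('g')(q) = Mul(Rational(-11, 7), q) (Function('g')(q) = Mul(Add(-1, Rational(-4, 7)), q) = Mul(Rational(-11, 7), q))
Add(Function('g')(5), Mul(-4, Function('h')(5))) = Add(Mul(Rational(-11, 7), 5), Mul(-4, 4)) = Add(Rational(-55, 7), -16) = Rational(-167, 7)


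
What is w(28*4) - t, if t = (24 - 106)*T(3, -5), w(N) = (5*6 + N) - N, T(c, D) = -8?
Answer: -626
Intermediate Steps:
w(N) = 30 (w(N) = (30 + N) - N = 30)
t = 656 (t = (24 - 106)*(-8) = -82*(-8) = 656)
w(28*4) - t = 30 - 1*656 = 30 - 656 = -626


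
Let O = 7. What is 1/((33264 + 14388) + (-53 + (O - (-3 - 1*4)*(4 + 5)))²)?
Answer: 1/47941 ≈ 2.0859e-5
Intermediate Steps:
1/((33264 + 14388) + (-53 + (O - (-3 - 1*4)*(4 + 5)))²) = 1/((33264 + 14388) + (-53 + (7 - (-3 - 1*4)*(4 + 5)))²) = 1/(47652 + (-53 + (7 - (-3 - 4)*9))²) = 1/(47652 + (-53 + (7 - (-7)*9))²) = 1/(47652 + (-53 + (7 - 1*(-63)))²) = 1/(47652 + (-53 + (7 + 63))²) = 1/(47652 + (-53 + 70)²) = 1/(47652 + 17²) = 1/(47652 + 289) = 1/47941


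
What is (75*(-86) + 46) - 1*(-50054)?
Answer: 43650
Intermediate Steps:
(75*(-86) + 46) - 1*(-50054) = (-6450 + 46) + 50054 = -6404 + 50054 = 43650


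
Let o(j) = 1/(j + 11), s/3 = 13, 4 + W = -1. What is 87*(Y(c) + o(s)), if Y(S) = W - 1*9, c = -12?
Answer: -60813/50 ≈ -1216.3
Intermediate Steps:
W = -5 (W = -4 - 1 = -5)
s = 39 (s = 3*13 = 39)
o(j) = 1/(11 + j)
Y(S) = -14 (Y(S) = -5 - 1*9 = -5 - 9 = -14)
87*(Y(c) + o(s)) = 87*(-14 + 1/(11 + 39)) = 87*(-14 + 1/50) = 87*(-699/50) = -60813/50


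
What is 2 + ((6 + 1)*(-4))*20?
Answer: -558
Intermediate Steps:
2 + ((6 + 1)*(-4))*20 = 2 + (7*(-4))*20 = 2 - 28*20 = 2 - 560 = -558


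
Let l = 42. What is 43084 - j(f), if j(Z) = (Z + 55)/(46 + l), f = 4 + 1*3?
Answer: 1895665/44 ≈ 43083.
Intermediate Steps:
f = 7 (f = 4 + 3 = 7)
j(Z) = 5/8 + Z/88 (j(Z) = (Z + 55)/(46 + 42) = (55 + Z)/88 = (55 + Z)*(1/88) = 5/8 + Z/88)
43084 - j(f) = 43084 - (5/8 + (1/88)*7) = 43084 - (5/8 + 7/88) = 43084 - 1*31/44 = 43084 - 31/44 = 1895665/44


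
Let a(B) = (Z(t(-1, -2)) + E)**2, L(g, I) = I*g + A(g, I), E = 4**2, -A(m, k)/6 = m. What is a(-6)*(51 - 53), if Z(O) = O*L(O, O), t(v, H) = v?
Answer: -162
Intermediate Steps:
A(m, k) = -6*m
E = 16
L(g, I) = -6*g + I*g (L(g, I) = I*g - 6*g = -6*g + I*g)
Z(O) = O**2*(-6 + O) (Z(O) = O*(O*(-6 + O)) = O**2*(-6 + O))
a(B) = 81 (a(B) = ((-1)**2*(-6 - 1) + 16)**2 = (1*(-7) + 16)**2 = (-7 + 16)**2 = 9**2 = 81)
a(-6)*(51 - 53) = 81*(51 - 53) = 81*(-2) = -162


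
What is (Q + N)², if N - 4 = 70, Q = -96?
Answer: 484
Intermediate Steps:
N = 74 (N = 4 + 70 = 74)
(Q + N)² = (-96 + 74)² = (-22)² = 484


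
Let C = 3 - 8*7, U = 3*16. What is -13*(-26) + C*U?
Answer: -2206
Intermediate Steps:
U = 48
C = -53 (C = 3 - 56 = -53)
-13*(-26) + C*U = -13*(-26) - 53*48 = 338 - 2544 = -2206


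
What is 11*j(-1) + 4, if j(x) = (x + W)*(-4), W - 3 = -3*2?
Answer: 180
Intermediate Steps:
W = -3 (W = 3 - 3*2 = 3 - 6 = -3)
j(x) = 12 - 4*x (j(x) = (x - 3)*(-4) = (-3 + x)*(-4) = 12 - 4*x)
11*j(-1) + 4 = 11*(12 - 4*(-1)) + 4 = 11*(12 + 4) + 4 = 11*16 + 4 = 176 + 4 = 180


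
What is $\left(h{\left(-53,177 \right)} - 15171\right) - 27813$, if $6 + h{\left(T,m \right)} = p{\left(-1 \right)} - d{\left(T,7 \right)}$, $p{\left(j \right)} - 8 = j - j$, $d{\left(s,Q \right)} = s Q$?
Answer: $-42611$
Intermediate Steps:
$d{\left(s,Q \right)} = Q s$
$p{\left(j \right)} = 8$ ($p{\left(j \right)} = 8 + \left(j - j\right) = 8 + 0 = 8$)
$h{\left(T,m \right)} = 2 - 7 T$ ($h{\left(T,m \right)} = -6 - \left(-8 + 7 T\right) = 2 - 7 T$)
$\left(h{\left(-53,177 \right)} - 15171\right) - 27813 = \left(\left(2 - -371\right) - 15171\right) - 27813 = \left(\left(2 + 371\right) - 15171\right) - 27813 = \left(373 - 15171\right) - 27813 = -14798 - 27813 = -42611$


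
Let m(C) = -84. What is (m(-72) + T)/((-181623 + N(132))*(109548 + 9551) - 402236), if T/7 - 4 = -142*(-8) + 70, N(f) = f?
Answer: -8386/21615798845 ≈ -3.8796e-7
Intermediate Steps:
T = 8470 (T = 28 + 7*(-142*(-8) + 70) = 28 + 7*(1136 + 70) = 28 + 7*1206 = 28 + 8442 = 8470)
(m(-72) + T)/((-181623 + N(132))*(109548 + 9551) - 402236) = (-84 + 8470)/((-181623 + 132)*(109548 + 9551) - 402236) = 8386/(-181491*119099 - 402236) = 8386/(-21615396609 - 402236) = 8386/(-21615798845) = 8386*(-1/21615798845) = -8386/21615798845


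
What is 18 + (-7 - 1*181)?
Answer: -170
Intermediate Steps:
18 + (-7 - 1*181) = 18 + (-7 - 181) = 18 - 188 = -170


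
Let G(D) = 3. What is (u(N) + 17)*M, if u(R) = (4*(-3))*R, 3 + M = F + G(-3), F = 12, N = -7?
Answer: 1212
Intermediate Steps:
M = 12 (M = -3 + (12 + 3) = -3 + 15 = 12)
u(R) = -12*R
(u(N) + 17)*M = (-12*(-7) + 17)*12 = (84 + 17)*12 = 101*12 = 1212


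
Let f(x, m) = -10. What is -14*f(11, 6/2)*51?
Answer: 7140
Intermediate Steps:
-14*f(11, 6/2)*51 = -14*(-10)*51 = 140*51 = 7140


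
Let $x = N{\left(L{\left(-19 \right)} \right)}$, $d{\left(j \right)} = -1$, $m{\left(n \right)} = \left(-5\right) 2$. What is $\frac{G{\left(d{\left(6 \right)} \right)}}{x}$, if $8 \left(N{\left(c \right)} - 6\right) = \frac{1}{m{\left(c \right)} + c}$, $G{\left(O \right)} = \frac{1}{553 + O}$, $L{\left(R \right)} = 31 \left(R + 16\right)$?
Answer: $\frac{103}{341067} \approx 0.00030199$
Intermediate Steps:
$m{\left(n \right)} = -10$
$L{\left(R \right)} = 496 + 31 R$ ($L{\left(R \right)} = 31 \left(16 + R\right) = 496 + 31 R$)
$N{\left(c \right)} = 6 + \frac{1}{8 \left(-10 + c\right)}$
$x = \frac{4943}{824}$ ($x = \frac{-479 + 48 \left(496 + 31 \left(-19\right)\right)}{8 \left(-10 + \left(496 + 31 \left(-19\right)\right)\right)} = \frac{-479 + 48 \left(496 - 589\right)}{8 \left(-10 + \left(496 - 589\right)\right)} = \frac{-479 + 48 \left(-93\right)}{8 \left(-10 - 93\right)} = \frac{-479 - 4464}{8 \left(-103\right)} = \frac{1}{8} \left(- \frac{1}{103}\right) \left(-4943\right) = \frac{4943}{824} \approx 5.9988$)
$\frac{G{\left(d{\left(6 \right)} \right)}}{x} = \frac{1}{\left(553 - 1\right) \frac{4943}{824}} = \frac{1}{552} \cdot \frac{824}{4943} = \frac{103}{341067}$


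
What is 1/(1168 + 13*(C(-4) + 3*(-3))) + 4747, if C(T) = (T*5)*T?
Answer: 9925978/2091 ≈ 4747.0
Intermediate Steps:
C(T) = 5*T**2 (C(T) = (5*T)*T = 5*T**2)
1/(1168 + 13*(C(-4) + 3*(-3))) + 4747 = 1/(1168 + 13*(5*(-4)**2 + 3*(-3))) + 4747 = 1/(1168 + 13*(5*16 - 9)) + 4747 = 1/(1168 + 13*(80 - 9)) + 4747 = 1/(1168 + 13*71) + 4747 = 1/(1168 + 923) + 4747 = 1/2091 + 4747 = 9925978/2091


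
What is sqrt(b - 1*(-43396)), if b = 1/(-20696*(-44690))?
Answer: sqrt(2320188439760329552115)/231226060 ≈ 208.32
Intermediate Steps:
b = 1/924904240 (b = -1/20696*(-1/44690) = 1/924904240 ≈ 1.0812e-9)
sqrt(b - 1*(-43396)) = sqrt(1/924904240 - 1*(-43396)) = sqrt(1/924904240 + 43396) = sqrt(40137144399041/924904240) = sqrt(2320188439760329552115)/231226060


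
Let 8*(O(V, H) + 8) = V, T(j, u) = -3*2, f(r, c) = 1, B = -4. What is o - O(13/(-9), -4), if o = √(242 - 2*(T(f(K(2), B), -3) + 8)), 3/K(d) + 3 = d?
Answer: 589/72 + √238 ≈ 23.608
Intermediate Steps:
K(d) = 3/(-3 + d)
T(j, u) = -6
O(V, H) = -8 + V/8
o = √238 (o = √(242 - 2*(-6 + 8)) = √(242 - 2*2) = √(242 - 4) = √238 ≈ 15.427)
o - O(13/(-9), -4) = √238 - (-8 + (13/(-9))/8) = √238 - (-8 + (13*(-⅑))/8) = √238 - (-8 + (⅛)*(-13/9)) = √238 - (-8 - 13/72) = √238 - 1*(-589/72) = √238 + 589/72 = 589/72 + √238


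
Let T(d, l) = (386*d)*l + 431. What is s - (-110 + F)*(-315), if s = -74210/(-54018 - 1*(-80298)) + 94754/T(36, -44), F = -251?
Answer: -182595776511425/1605689604 ≈ -1.1372e+5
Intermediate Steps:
T(d, l) = 431 + 386*d*l (T(d, l) = 386*d*l + 431 = 431 + 386*d*l)
s = -4783192565/1605689604 (s = -74210/(-54018 - 1*(-80298)) + 94754/(431 + 386*36*(-44)) = -74210/(-54018 + 80298) + 94754/(431 - 611424) = -74210/26280 + 94754/(-610993) = -74210*1/26280 + 94754*(-1/610993) = -7421/2628 - 94754/610993 = -4783192565/1605689604 ≈ -2.9789)
s - (-110 + F)*(-315) = -4783192565/1605689604 - (-110 - 251)*(-315) = -4783192565/1605689604 - (-361)*(-315) = -4783192565/1605689604 - 1*113715 = -4783192565/1605689604 - 113715 = -182595776511425/1605689604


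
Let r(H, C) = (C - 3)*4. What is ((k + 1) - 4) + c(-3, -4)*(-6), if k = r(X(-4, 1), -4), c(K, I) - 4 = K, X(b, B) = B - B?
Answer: -37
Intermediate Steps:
X(b, B) = 0
c(K, I) = 4 + K
r(H, C) = -12 + 4*C (r(H, C) = (-3 + C)*4 = -12 + 4*C)
k = -28 (k = -12 + 4*(-4) = -12 - 16 = -28)
((k + 1) - 4) + c(-3, -4)*(-6) = ((-28 + 1) - 4) + (4 - 3)*(-6) = (-27 - 4) + 1*(-6) = -31 - 6 = -37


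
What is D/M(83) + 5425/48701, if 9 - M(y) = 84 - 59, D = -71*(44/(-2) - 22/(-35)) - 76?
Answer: -4947238/54985 ≈ -89.974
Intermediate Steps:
D = 50448/35 (D = -71*(44*(-½) - 22*(-1/35)) - 76 = -71*(-22 + 22/35) - 76 = -71*(-748/35) - 76 = 53108/35 - 76 = 50448/35 ≈ 1441.4)
M(y) = -16 (M(y) = 9 - (84 - 59) = 9 - 1*25 = 9 - 25 = -16)
D/M(83) + 5425/48701 = (50448/35)/(-16) + 5425/48701 = (50448/35)*(-1/16) + 5425*(1/48701) = -3153/35 + 175/1571 = -4947238/54985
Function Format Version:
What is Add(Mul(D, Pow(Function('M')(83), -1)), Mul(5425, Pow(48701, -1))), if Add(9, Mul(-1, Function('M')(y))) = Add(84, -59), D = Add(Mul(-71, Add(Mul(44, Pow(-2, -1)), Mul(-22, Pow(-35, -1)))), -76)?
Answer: Rational(-4947238, 54985) ≈ -89.974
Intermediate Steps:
D = Rational(50448, 35) (D = Add(Mul(-71, Add(Mul(44, Rational(-1, 2)), Mul(-22, Rational(-1, 35)))), -76) = Add(Mul(-71, Add(-22, Rational(22, 35))), -76) = Add(Mul(-71, Rational(-748, 35)), -76) = Add(Rational(53108, 35), -76) = Rational(50448, 35) ≈ 1441.4)
Function('M')(y) = -16 (Function('M')(y) = Add(9, Mul(-1, Add(84, -59))) = Add(9, Mul(-1, 25)) = Add(9, -25) = -16)
Add(Mul(D, Pow(Function('M')(83), -1)), Mul(5425, Pow(48701, -1))) = Add(Mul(Rational(50448, 35), Pow(-16, -1)), Mul(5425, Pow(48701, -1))) = Add(Mul(Rational(50448, 35), Rational(-1, 16)), Mul(5425, Rational(1, 48701))) = Add(Rational(-3153, 35), Rational(175, 1571)) = Rational(-4947238, 54985)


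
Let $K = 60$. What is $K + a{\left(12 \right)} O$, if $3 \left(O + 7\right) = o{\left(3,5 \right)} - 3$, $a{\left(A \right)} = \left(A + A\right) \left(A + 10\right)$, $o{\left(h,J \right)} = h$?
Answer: $-3636$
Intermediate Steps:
$a{\left(A \right)} = 2 A \left(10 + A\right)$
$O = -7$ ($O = -7 + \frac{3 - 3}{3} = -7 + \frac{1}{3} \cdot 0 = -7 + 0 = -7$)
$K + a{\left(12 \right)} O = 60 + 2 \cdot 12 \left(10 + 12\right) \left(-7\right) = 60 + 2 \cdot 12 \cdot 22 \left(-7\right) = 60 + 528 \left(-7\right) = 60 - 3696 = -3636$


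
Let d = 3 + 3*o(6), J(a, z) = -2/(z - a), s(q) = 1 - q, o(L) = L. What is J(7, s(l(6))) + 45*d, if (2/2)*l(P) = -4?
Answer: 946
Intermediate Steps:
l(P) = -4
d = 21 (d = 3 + 3*6 = 3 + 18 = 21)
J(7, s(l(6))) + 45*d = 2/(7 - (1 - 1*(-4))) + 45*21 = 2/(7 - (1 + 4)) + 945 = 2/(7 - 1*5) + 945 = 2/(7 - 5) + 945 = 2/2 + 945 = 2*(1/2) + 945 = 1 + 945 = 946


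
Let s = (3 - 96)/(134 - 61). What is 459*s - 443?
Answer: -75026/73 ≈ -1027.8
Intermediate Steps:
s = -93/73 ≈ -1.2740
459*s - 443 = 459*(-93/73) - 443 = -42687/73 - 443 = -75026/73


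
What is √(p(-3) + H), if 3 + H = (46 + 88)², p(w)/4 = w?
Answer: √17941 ≈ 133.94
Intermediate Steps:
p(w) = 4*w
H = 17953 (H = -3 + (46 + 88)² = -3 + 134² = -3 + 17956 = 17953)
√(p(-3) + H) = √(4*(-3) + 17953) = √(-12 + 17953) = √17941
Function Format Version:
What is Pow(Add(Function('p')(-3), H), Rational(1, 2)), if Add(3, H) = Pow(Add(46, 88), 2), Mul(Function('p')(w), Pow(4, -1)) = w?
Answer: Pow(17941, Rational(1, 2)) ≈ 133.94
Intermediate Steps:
Function('p')(w) = Mul(4, w)
H = 17953 (H = Add(-3, Pow(Add(46, 88), 2)) = Add(-3, Pow(134, 2)) = Add(-3, 17956) = 17953)
Pow(Add(Function('p')(-3), H), Rational(1, 2)) = Pow(Add(Mul(4, -3), 17953), Rational(1, 2)) = Pow(Add(-12, 17953), Rational(1, 2)) = Pow(17941, Rational(1, 2))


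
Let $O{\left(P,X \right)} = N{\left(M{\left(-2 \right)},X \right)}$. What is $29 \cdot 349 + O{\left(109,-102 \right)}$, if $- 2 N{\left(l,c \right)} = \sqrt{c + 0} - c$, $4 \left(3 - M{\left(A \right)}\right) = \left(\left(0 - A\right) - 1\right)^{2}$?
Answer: $10070 - \frac{i \sqrt{102}}{2} \approx 10070.0 - 5.0498 i$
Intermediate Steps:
$M{\left(A \right)} = 3 - \frac{\left(-1 - A\right)^{2}}{4}$ ($M{\left(A \right)} = 3 - \frac{\left(\left(0 - A\right) - 1\right)^{2}}{4} = 3 - \frac{\left(- A - 1\right)^{2}}{4} = 3 - \frac{\left(-1 - A\right)^{2}}{4}$)
$N{\left(l,c \right)} = \frac{c}{2} - \frac{\sqrt{c}}{2}$ ($N{\left(l,c \right)} = - \frac{\sqrt{c + 0} - c}{2} = - \frac{\sqrt{c} - c}{2} = \frac{c}{2} - \frac{\sqrt{c}}{2}$)
$O{\left(P,X \right)} = \frac{X}{2} - \frac{\sqrt{X}}{2}$
$29 \cdot 349 + O{\left(109,-102 \right)} = 29 \cdot 349 + \left(\frac{1}{2} \left(-102\right) - \frac{\sqrt{-102}}{2}\right) = 10121 - \left(51 + \frac{i \sqrt{102}}{2}\right) = 10070 - \frac{i \sqrt{102}}{2}$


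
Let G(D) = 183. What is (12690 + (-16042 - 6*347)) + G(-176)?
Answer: -5251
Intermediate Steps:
(12690 + (-16042 - 6*347)) + G(-176) = (12690 + (-16042 - 6*347)) + 183 = (12690 + (-16042 - 2082)) + 183 = (12690 - 18124) + 183 = -5434 + 183 = -5251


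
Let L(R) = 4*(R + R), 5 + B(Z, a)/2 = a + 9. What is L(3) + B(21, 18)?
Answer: 68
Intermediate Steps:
B(Z, a) = 8 + 2*a (B(Z, a) = -10 + 2*(a + 9) = -10 + 2*(9 + a) = -10 + (18 + 2*a) = 8 + 2*a)
L(R) = 8*R (L(R) = 4*(2*R) = 8*R)
L(3) + B(21, 18) = 8*3 + (8 + 2*18) = 24 + (8 + 36) = 24 + 44 = 68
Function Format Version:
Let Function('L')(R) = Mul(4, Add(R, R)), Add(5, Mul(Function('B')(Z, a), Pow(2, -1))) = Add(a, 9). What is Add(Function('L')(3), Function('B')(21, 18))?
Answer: 68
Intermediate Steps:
Function('B')(Z, a) = Add(8, Mul(2, a)) (Function('B')(Z, a) = Add(-10, Mul(2, Add(a, 9))) = Add(-10, Mul(2, Add(9, a))) = Add(-10, Add(18, Mul(2, a))) = Add(8, Mul(2, a)))
Function('L')(R) = Mul(8, R) (Function('L')(R) = Mul(4, Mul(2, R)) = Mul(8, R))
Add(Function('L')(3), Function('B')(21, 18)) = Add(Mul(8, 3), Add(8, Mul(2, 18))) = Add(24, Add(8, 36)) = Add(24, 44) = 68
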